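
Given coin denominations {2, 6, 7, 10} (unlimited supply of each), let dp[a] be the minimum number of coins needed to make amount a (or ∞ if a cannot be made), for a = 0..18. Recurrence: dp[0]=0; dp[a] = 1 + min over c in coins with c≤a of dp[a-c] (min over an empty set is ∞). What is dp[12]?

 a  0  1  2  3  4  5  6  7  8  9 10 11 12 13 14 15 16 17 18
dp  0  -  1  -  2  -  1  1  2  2  1  3  2  2  2  3  2  2  3
(- denotes ∞ / unreachable)

2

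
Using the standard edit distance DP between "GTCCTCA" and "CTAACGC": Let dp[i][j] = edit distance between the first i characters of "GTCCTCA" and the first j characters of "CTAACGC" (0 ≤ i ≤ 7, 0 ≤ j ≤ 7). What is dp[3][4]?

3

   ''  C  T  A  A  C  G  C
''  0  1  2  3  4  5  6  7
 G  1  1  2  3  4  5  5  6
 T  2  2  1  2  3  4  5  6
 C  3  2  2  2  3  3  4  5
 C  4  3  3  3  3  3  4  4
 T  5  4  3  4  4  4  4  5
 C  6  5  4  4  5  4  5  4
 A  7  6  5  4  4  5  5  5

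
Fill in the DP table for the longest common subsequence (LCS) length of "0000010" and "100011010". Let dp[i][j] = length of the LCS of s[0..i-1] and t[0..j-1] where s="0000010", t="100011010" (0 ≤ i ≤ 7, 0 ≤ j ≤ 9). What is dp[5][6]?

   ''  1  0  0  0  1  1  0  1  0
''  0  0  0  0  0  0  0  0  0  0
 0  0  0  1  1  1  1  1  1  1  1
 0  0  0  1  2  2  2  2  2  2  2
 0  0  0  1  2  3  3  3  3  3  3
 0  0  0  1  2  3  3  3  4  4  4
 0  0  0  1  2  3  3  3  4  4  5
 1  0  1  1  2  3  4  4  4  5  5
 0  0  1  2  2  3  4  4  5  5  6

3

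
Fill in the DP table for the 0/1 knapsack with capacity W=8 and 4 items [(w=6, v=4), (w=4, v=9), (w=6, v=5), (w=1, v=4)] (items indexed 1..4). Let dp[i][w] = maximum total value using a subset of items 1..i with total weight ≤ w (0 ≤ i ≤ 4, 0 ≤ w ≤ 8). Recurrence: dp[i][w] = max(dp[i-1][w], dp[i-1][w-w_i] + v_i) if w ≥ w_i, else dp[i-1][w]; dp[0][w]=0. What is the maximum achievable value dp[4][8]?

i\w   0   1   2   3   4   5   6   7   8
  0   0   0   0   0   0   0   0   0   0
  1   0   0   0   0   0   0   4   4   4
  2   0   0   0   0   9   9   9   9   9
  3   0   0   0   0   9   9   9   9   9
  4   0   4   4   4   9  13  13  13  13

13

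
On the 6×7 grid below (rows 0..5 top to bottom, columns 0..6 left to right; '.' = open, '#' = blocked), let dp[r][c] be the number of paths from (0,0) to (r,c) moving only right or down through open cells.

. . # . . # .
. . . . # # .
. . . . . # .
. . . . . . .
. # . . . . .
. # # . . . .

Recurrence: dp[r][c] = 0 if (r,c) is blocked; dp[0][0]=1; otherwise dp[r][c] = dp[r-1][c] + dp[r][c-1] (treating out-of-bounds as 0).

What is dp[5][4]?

r\c   0   1   2   3   4   5   6
  0   1   1   0   0   0   0   0
  1   1   2   2   2   0   0   0
  2   1   3   5   7   7   0   0
  3   1   4   9  16  23  23  23
  4   1   0   9  25  48  71  94
  5   1   0   0  25  73 144 238

73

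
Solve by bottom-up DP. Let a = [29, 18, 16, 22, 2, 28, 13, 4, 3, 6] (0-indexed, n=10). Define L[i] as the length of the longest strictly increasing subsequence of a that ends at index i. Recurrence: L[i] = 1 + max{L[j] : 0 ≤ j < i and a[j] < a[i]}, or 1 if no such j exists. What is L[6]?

   i    0    1    2    3    4    5    6    7    8    9
a[i]   29   18   16   22    2   28   13    4    3    6
L[i]    1    1    1    2    1    3    2    2    2    3

2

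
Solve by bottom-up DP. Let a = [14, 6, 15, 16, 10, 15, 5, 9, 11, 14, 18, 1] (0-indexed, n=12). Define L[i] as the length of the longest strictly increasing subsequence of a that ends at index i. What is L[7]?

   i    0    1    2    3    4    5    6    7    8    9   10   11
a[i]   14    6   15   16   10   15    5    9   11   14   18    1
L[i]    1    1    2    3    2    3    1    2    3    4    5    1

2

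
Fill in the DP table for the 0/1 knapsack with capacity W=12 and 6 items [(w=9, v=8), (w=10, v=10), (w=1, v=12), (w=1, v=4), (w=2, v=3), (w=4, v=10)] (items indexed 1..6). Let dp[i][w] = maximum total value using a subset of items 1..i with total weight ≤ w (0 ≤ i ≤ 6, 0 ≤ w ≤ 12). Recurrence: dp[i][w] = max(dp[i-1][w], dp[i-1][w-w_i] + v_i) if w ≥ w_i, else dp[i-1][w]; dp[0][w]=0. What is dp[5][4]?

19

i\w   0   1   2   3   4   5   6   7   8   9  10  11  12
  0   0   0   0   0   0   0   0   0   0   0   0   0   0
  1   0   0   0   0   0   0   0   0   0   8   8   8   8
  2   0   0   0   0   0   0   0   0   0   8  10  10  10
  3   0  12  12  12  12  12  12  12  12  12  20  22  22
  4   0  12  16  16  16  16  16  16  16  16  20  24  26
  5   0  12  16  16  19  19  19  19  19  19  20  24  26
  6   0  12  16  16  19  22  26  26  29  29  29  29  29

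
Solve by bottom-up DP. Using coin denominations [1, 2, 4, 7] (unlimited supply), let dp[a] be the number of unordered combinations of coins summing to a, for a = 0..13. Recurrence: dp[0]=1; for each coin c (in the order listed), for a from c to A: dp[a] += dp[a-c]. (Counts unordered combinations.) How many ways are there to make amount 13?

after  coin     0     1     2     3     4     5     6     7     8     9    10    11    12    13
          1     1     1     1     1     1     1     1     1     1     1     1     1     1     1
          2     1     1     2     2     3     3     4     4     5     5     6     6     7     7
          4     1     1     2     2     4     4     6     6     9     9    12    12    16    16
          7     1     1     2     2     4     4     6     7    10    11    14    16    20    22

22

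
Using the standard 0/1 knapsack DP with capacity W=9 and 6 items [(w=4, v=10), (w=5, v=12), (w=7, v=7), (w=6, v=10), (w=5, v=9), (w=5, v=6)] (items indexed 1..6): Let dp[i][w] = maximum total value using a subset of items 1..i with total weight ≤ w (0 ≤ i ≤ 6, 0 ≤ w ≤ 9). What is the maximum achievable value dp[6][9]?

i\w   0   1   2   3   4   5   6   7   8   9
  0   0   0   0   0   0   0   0   0   0   0
  1   0   0   0   0  10  10  10  10  10  10
  2   0   0   0   0  10  12  12  12  12  22
  3   0   0   0   0  10  12  12  12  12  22
  4   0   0   0   0  10  12  12  12  12  22
  5   0   0   0   0  10  12  12  12  12  22
  6   0   0   0   0  10  12  12  12  12  22

22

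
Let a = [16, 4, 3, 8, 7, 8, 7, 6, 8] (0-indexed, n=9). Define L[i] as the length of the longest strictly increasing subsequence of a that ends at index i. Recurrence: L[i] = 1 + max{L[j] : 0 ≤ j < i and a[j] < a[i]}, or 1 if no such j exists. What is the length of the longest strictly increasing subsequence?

   i    0    1    2    3    4    5    6    7    8
a[i]   16    4    3    8    7    8    7    6    8
L[i]    1    1    1    2    2    3    2    2    3

3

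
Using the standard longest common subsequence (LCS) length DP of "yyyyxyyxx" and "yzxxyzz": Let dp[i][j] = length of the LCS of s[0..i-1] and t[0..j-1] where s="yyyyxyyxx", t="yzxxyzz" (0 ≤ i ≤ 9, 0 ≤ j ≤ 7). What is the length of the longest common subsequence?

   ''  y  z  x  x  y  z  z
''  0  0  0  0  0  0  0  0
 y  0  1  1  1  1  1  1  1
 y  0  1  1  1  1  2  2  2
 y  0  1  1  1  1  2  2  2
 y  0  1  1  1  1  2  2  2
 x  0  1  1  2  2  2  2  2
 y  0  1  1  2  2  3  3  3
 y  0  1  1  2  2  3  3  3
 x  0  1  1  2  3  3  3  3
 x  0  1  1  2  3  3  3  3

3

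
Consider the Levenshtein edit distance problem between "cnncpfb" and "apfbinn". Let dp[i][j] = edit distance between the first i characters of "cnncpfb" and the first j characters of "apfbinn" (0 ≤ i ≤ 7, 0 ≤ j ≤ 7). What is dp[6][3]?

4

   ''  a  p  f  b  i  n  n
''  0  1  2  3  4  5  6  7
 c  1  1  2  3  4  5  6  7
 n  2  2  2  3  4  5  5  6
 n  3  3  3  3  4  5  5  5
 c  4  4  4  4  4  5  6  6
 p  5  5  4  5  5  5  6  7
 f  6  6  5  4  5  6  6  7
 b  7  7  6  5  4  5  6  7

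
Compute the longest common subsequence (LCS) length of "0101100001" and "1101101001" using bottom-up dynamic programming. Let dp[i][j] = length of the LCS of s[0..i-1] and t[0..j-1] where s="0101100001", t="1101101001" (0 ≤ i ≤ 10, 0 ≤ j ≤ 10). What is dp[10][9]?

   ''  1  1  0  1  1  0  1  0  0  1
''  0  0  0  0  0  0  0  0  0  0  0
 0  0  0  0  1  1  1  1  1  1  1  1
 1  0  1  1  1  2  2  2  2  2  2  2
 0  0  1  1  2  2  2  3  3  3  3  3
 1  0  1  2  2  3  3  3  4  4  4  4
 1  0  1  2  2  3  4  4  4  4  4  5
 0  0  1  2  3  3  4  5  5  5  5  5
 0  0  1  2  3  3  4  5  5  6  6  6
 0  0  1  2  3  3  4  5  5  6  7  7
 0  0  1  2  3  3  4  5  5  6  7  7
 1  0  1  2  3  4  4  5  6  6  7  8

7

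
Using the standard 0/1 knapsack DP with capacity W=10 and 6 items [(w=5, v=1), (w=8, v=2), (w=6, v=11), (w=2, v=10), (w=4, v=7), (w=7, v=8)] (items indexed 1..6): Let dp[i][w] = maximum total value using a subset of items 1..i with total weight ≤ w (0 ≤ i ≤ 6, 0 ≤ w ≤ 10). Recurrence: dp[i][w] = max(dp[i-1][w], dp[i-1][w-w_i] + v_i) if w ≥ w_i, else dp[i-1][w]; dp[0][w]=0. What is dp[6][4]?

10

i\w   0   1   2   3   4   5   6   7   8   9  10
  0   0   0   0   0   0   0   0   0   0   0   0
  1   0   0   0   0   0   1   1   1   1   1   1
  2   0   0   0   0   0   1   1   1   2   2   2
  3   0   0   0   0   0   1  11  11  11  11  11
  4   0   0  10  10  10  10  11  11  21  21  21
  5   0   0  10  10  10  10  17  17  21  21  21
  6   0   0  10  10  10  10  17  17  21  21  21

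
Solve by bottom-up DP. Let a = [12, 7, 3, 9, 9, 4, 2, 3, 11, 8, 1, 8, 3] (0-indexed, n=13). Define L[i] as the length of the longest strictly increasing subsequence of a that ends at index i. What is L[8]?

3

   i    0    1    2    3    4    5    6    7    8    9   10   11   12
a[i]   12    7    3    9    9    4    2    3   11    8    1    8    3
L[i]    1    1    1    2    2    2    1    2    3    3    1    3    2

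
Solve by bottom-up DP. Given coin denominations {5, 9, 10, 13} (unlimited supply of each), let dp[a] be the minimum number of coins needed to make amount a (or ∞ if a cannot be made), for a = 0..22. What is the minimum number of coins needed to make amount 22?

2

 a  0  1  2  3  4  5  6  7  8  9 10 11 12 13 14 15 16 17 18 19 20 21 22
dp  0  -  -  -  -  1  -  -  -  1  1  -  -  1  2  2  -  -  2  2  2  -  2
(- denotes ∞ / unreachable)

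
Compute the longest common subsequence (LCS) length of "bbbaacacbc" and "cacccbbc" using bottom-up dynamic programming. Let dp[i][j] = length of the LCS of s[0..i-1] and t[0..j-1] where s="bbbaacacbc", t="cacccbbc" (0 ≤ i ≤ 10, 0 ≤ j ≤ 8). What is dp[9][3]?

3

   ''  c  a  c  c  c  b  b  c
''  0  0  0  0  0  0  0  0  0
 b  0  0  0  0  0  0  1  1  1
 b  0  0  0  0  0  0  1  2  2
 b  0  0  0  0  0  0  1  2  2
 a  0  0  1  1  1  1  1  2  2
 a  0  0  1  1  1  1  1  2  2
 c  0  1  1  2  2  2  2  2  3
 a  0  1  2  2  2  2  2  2  3
 c  0  1  2  3  3  3  3  3  3
 b  0  1  2  3  3  3  4  4  4
 c  0  1  2  3  4  4  4  4  5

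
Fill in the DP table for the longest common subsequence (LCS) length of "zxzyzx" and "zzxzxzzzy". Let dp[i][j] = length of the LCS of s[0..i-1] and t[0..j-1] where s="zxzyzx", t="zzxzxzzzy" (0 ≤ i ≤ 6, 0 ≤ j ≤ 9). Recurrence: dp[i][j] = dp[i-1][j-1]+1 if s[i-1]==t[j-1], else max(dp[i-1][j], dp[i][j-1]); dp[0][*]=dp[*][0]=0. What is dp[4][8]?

3

   ''  z  z  x  z  x  z  z  z  y
''  0  0  0  0  0  0  0  0  0  0
 z  0  1  1  1  1  1  1  1  1  1
 x  0  1  1  2  2  2  2  2  2  2
 z  0  1  2  2  3  3  3  3  3  3
 y  0  1  2  2  3  3  3  3  3  4
 z  0  1  2  2  3  3  4  4  4  4
 x  0  1  2  3  3  4  4  4  4  4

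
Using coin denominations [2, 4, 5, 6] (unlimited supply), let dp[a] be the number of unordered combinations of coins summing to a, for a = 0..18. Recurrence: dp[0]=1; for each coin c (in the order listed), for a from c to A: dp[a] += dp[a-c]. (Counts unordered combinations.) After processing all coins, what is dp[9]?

2

after  coin     0     1     2     3     4     5     6     7     8     9    10    11    12    13    14    15    16    17    18
          2     1     0     1     0     1     0     1     0     1     0     1     0     1     0     1     0     1     0     1
          4     1     0     1     0     2     0     2     0     3     0     3     0     4     0     4     0     5     0     5
          5     1     0     1     0     2     1     2     1     3     2     4     2     5     3     6     4     7     5     8
          6     1     0     1     0     2     1     3     1     4     2     6     3     8     4    10     6    13     8    16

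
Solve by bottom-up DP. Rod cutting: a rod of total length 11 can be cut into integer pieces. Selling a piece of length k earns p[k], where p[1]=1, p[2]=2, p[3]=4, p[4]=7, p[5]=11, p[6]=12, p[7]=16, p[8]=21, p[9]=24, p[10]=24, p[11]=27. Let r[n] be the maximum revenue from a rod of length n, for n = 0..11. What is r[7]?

   n    0    1    2    3    4    5    6    7    8    9   10   11
r[n]    0    1    2    4    7   11   12   16   21   24   25   27

16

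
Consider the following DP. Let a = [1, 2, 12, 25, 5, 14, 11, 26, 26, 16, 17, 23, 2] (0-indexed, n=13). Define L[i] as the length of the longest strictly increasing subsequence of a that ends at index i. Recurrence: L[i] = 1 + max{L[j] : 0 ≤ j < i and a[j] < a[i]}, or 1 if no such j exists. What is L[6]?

4

   i    0    1    2    3    4    5    6    7    8    9   10   11   12
a[i]    1    2   12   25    5   14   11   26   26   16   17   23    2
L[i]    1    2    3    4    3    4    4    5    5    5    6    7    2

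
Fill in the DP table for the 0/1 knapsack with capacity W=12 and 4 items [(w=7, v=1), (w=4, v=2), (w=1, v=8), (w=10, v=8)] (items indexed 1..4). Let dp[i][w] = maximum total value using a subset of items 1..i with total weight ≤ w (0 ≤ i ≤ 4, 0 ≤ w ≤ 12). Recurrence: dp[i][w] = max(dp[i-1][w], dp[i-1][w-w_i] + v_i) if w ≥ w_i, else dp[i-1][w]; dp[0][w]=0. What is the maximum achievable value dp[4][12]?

16

i\w   0   1   2   3   4   5   6   7   8   9  10  11  12
  0   0   0   0   0   0   0   0   0   0   0   0   0   0
  1   0   0   0   0   0   0   0   1   1   1   1   1   1
  2   0   0   0   0   2   2   2   2   2   2   2   3   3
  3   0   8   8   8   8  10  10  10  10  10  10  10  11
  4   0   8   8   8   8  10  10  10  10  10  10  16  16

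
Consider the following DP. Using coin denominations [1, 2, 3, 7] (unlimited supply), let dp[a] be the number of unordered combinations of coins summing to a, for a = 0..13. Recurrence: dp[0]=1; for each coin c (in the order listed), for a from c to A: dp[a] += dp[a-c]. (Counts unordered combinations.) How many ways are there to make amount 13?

after  coin     0     1     2     3     4     5     6     7     8     9    10    11    12    13
          1     1     1     1     1     1     1     1     1     1     1     1     1     1     1
          2     1     1     2     2     3     3     4     4     5     5     6     6     7     7
          3     1     1     2     3     4     5     7     8    10    12    14    16    19    21
          7     1     1     2     3     4     5     7     9    11    14    17    20    24    28

28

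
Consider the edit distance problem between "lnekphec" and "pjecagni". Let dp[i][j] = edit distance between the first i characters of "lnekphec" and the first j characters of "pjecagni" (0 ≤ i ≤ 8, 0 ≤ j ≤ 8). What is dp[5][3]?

4

   ''  p  j  e  c  a  g  n  i
''  0  1  2  3  4  5  6  7  8
 l  1  1  2  3  4  5  6  7  8
 n  2  2  2  3  4  5  6  6  7
 e  3  3  3  2  3  4  5  6  7
 k  4  4  4  3  3  4  5  6  7
 p  5  4  5  4  4  4  5  6  7
 h  6  5  5  5  5  5  5  6  7
 e  7  6  6  5  6  6  6  6  7
 c  8  7  7  6  5  6  7  7  7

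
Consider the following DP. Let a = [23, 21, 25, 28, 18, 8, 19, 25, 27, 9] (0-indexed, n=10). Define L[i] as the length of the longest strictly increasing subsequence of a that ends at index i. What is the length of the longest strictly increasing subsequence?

   i    0    1    2    3    4    5    6    7    8    9
a[i]   23   21   25   28   18    8   19   25   27    9
L[i]    1    1    2    3    1    1    2    3    4    2

4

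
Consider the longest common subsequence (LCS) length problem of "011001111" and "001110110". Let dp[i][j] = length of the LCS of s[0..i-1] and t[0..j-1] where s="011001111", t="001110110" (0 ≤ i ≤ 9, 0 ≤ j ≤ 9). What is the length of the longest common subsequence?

6

   ''  0  0  1  1  1  0  1  1  0
''  0  0  0  0  0  0  0  0  0  0
 0  0  1  1  1  1  1  1  1  1  1
 1  0  1  1  2  2  2  2  2  2  2
 1  0  1  1  2  3  3  3  3  3  3
 0  0  1  2  2  3  3  4  4  4  4
 0  0  1  2  2  3  3  4  4  4  5
 1  0  1  2  3  3  4  4  5  5  5
 1  0  1  2  3  4  4  4  5  6  6
 1  0  1  2  3  4  5  5  5  6  6
 1  0  1  2  3  4  5  5  6  6  6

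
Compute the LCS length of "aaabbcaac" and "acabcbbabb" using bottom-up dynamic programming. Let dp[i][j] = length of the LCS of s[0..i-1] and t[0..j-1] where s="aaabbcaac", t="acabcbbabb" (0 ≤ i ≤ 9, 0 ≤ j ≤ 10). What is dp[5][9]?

   ''  a  c  a  b  c  b  b  a  b  b
''  0  0  0  0  0  0  0  0  0  0  0
 a  0  1  1  1  1  1  1  1  1  1  1
 a  0  1  1  2  2  2  2  2  2  2  2
 a  0  1  1  2  2  2  2  2  3  3  3
 b  0  1  1  2  3  3  3  3  3  4  4
 b  0  1  1  2  3  3  4  4  4  4  5
 c  0  1  2  2  3  4  4  4  4  4  5
 a  0  1  2  3  3  4  4  4  5  5  5
 a  0  1  2  3  3  4  4  4  5  5  5
 c  0  1  2  3  3  4  4  4  5  5  5

4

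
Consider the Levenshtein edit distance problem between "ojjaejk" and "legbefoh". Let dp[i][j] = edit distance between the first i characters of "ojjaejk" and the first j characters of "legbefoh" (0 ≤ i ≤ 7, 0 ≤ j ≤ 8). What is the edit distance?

   ''  l  e  g  b  e  f  o  h
''  0  1  2  3  4  5  6  7  8
 o  1  1  2  3  4  5  6  6  7
 j  2  2  2  3  4  5  6  7  7
 j  3  3  3  3  4  5  6  7  8
 a  4  4  4  4  4  5  6  7  8
 e  5  5  4  5  5  4  5  6  7
 j  6  6  5  5  6  5  5  6  7
 k  7  7  6  6  6  6  6  6  7

7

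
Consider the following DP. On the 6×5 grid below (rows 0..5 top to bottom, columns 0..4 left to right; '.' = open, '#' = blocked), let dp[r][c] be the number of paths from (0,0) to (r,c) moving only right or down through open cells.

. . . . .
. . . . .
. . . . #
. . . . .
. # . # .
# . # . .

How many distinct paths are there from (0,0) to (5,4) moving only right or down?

20

r\c   0   1   2   3   4
  0   1   1   1   1   1
  1   1   2   3   4   5
  2   1   3   6  10   0
  3   1   4  10  20  20
  4   1   0  10   0  20
  5   0   0   0   0  20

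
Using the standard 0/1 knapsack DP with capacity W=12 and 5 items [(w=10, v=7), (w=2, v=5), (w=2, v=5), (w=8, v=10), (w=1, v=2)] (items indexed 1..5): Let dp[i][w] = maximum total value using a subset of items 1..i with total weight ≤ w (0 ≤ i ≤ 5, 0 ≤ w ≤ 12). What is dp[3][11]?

i\w   0   1   2   3   4   5   6   7   8   9  10  11  12
  0   0   0   0   0   0   0   0   0   0   0   0   0   0
  1   0   0   0   0   0   0   0   0   0   0   7   7   7
  2   0   0   5   5   5   5   5   5   5   5   7   7  12
  3   0   0   5   5  10  10  10  10  10  10  10  10  12
  4   0   0   5   5  10  10  10  10  10  10  15  15  20
  5   0   2   5   7  10  12  12  12  12  12  15  17  20

10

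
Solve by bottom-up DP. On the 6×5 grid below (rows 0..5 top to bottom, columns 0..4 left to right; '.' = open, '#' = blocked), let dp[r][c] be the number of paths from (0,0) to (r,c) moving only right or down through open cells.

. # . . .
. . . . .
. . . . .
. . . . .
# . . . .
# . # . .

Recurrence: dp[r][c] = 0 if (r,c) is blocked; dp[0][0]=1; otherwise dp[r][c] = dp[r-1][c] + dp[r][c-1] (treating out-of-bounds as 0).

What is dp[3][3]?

r\c   0   1   2   3   4
  0   1   0   0   0   0
  1   1   1   1   1   1
  2   1   2   3   4   5
  3   1   3   6  10  15
  4   0   3   9  19  34
  5   0   3   0  19  53

10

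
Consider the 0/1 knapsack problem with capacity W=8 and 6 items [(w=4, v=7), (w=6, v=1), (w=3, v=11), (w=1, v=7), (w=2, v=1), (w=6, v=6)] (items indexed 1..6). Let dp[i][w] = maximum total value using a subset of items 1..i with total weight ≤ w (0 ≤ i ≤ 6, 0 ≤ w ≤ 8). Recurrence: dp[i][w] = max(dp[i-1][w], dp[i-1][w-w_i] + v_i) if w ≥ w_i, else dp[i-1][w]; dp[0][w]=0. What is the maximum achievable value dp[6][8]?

i\w   0   1   2   3   4   5   6   7   8
  0   0   0   0   0   0   0   0   0   0
  1   0   0   0   0   7   7   7   7   7
  2   0   0   0   0   7   7   7   7   7
  3   0   0   0  11  11  11  11  18  18
  4   0   7   7  11  18  18  18  18  25
  5   0   7   7  11  18  18  19  19  25
  6   0   7   7  11  18  18  19  19  25

25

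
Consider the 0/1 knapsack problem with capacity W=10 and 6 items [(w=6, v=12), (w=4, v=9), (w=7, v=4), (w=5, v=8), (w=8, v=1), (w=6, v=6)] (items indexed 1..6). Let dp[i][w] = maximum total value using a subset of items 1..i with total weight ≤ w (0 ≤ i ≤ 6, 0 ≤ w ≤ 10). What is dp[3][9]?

i\w   0   1   2   3   4   5   6   7   8   9  10
  0   0   0   0   0   0   0   0   0   0   0   0
  1   0   0   0   0   0   0  12  12  12  12  12
  2   0   0   0   0   9   9  12  12  12  12  21
  3   0   0   0   0   9   9  12  12  12  12  21
  4   0   0   0   0   9   9  12  12  12  17  21
  5   0   0   0   0   9   9  12  12  12  17  21
  6   0   0   0   0   9   9  12  12  12  17  21

12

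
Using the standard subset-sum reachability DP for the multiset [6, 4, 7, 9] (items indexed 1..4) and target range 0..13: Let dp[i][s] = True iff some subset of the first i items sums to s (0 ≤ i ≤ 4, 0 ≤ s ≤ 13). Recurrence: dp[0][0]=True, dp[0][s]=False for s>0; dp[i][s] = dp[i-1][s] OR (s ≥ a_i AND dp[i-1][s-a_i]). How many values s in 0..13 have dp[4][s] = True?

8

i\s   0   1   2   3   4   5   6   7   8   9  10  11  12  13
  0   T   F   F   F   F   F   F   F   F   F   F   F   F   F
  1   T   F   F   F   F   F   T   F   F   F   F   F   F   F
  2   T   F   F   F   T   F   T   F   F   F   T   F   F   F
  3   T   F   F   F   T   F   T   T   F   F   T   T   F   T
  4   T   F   F   F   T   F   T   T   F   T   T   T   F   T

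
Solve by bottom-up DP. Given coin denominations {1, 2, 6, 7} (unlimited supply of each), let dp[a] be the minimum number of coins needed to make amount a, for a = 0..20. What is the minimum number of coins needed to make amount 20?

 a  0  1  2  3  4  5  6  7  8  9 10 11 12 13 14 15 16 17 18 19 20
dp  0  1  1  2  2  3  1  1  2  2  3  3  2  2  2  3  3  4  3  3  3

3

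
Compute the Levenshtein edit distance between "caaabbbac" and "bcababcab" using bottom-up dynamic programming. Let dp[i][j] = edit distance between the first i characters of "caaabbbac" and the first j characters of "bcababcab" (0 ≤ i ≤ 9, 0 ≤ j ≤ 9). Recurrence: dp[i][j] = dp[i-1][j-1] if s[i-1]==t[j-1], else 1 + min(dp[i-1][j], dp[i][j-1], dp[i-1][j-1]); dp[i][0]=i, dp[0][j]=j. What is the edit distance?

   ''  b  c  a  b  a  b  c  a  b
''  0  1  2  3  4  5  6  7  8  9
 c  1  1  1  2  3  4  5  6  7  8
 a  2  2  2  1  2  3  4  5  6  7
 a  3  3  3  2  2  2  3  4  5  6
 a  4  4  4  3  3  2  3  4  4  5
 b  5  4  5  4  3  3  2  3  4  4
 b  6  5  5  5  4  4  3  3  4  4
 b  7  6  6  6  5  5  4  4  4  4
 a  8  7  7  6  6  5  5  5  4  5
 c  9  8  7  7  7  6  6  5  5  5

5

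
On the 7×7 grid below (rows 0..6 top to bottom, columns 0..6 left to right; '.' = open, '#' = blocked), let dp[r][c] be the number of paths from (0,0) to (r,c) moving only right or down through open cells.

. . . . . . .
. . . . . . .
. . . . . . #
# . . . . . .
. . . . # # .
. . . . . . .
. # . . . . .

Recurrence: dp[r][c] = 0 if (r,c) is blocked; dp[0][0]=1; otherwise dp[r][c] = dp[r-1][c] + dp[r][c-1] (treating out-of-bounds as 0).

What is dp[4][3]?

r\c   0   1   2   3   4   5   6
  0   1   1   1   1   1   1   1
  1   1   2   3   4   5   6   7
  2   1   3   6  10  15  21   0
  3   0   3   9  19  34  55  55
  4   0   3  12  31   0   0  55
  5   0   3  15  46  46  46 101
  6   0   0  15  61 107 153 254

31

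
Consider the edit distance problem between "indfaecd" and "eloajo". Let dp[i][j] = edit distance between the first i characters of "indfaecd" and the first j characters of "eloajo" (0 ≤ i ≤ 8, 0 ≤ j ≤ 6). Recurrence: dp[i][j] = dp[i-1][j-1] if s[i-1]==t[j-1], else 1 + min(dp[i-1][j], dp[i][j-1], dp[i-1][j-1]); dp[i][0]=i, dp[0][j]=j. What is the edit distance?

7

   ''  e  l  o  a  j  o
''  0  1  2  3  4  5  6
 i  1  1  2  3  4  5  6
 n  2  2  2  3  4  5  6
 d  3  3  3  3  4  5  6
 f  4  4  4  4  4  5  6
 a  5  5  5  5  4  5  6
 e  6  5  6  6  5  5  6
 c  7  6  6  7  6  6  6
 d  8  7  7  7  7  7  7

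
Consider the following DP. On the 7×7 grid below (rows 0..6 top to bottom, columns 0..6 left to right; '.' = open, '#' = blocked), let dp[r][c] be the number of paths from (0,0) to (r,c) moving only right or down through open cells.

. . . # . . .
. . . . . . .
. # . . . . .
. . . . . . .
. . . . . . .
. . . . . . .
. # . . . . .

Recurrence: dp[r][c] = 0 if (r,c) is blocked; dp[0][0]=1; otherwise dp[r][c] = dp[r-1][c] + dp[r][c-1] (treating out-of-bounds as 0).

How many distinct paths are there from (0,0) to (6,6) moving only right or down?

458

r\c   0   1   2   3   4   5   6
  0   1   1   1   0   0   0   0
  1   1   2   3   3   3   3   3
  2   1   0   3   6   9  12  15
  3   1   1   4  10  19  31  46
  4   1   2   6  16  35  66 112
  5   1   3   9  25  60 126 238
  6   1   0   9  34  94 220 458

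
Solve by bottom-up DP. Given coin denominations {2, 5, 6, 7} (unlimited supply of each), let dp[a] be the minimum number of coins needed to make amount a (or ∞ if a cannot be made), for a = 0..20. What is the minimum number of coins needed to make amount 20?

 a  0  1  2  3  4  5  6  7  8  9 10 11 12 13 14 15 16 17 18 19 20
dp  0  -  1  -  2  1  1  1  2  2  2  2  2  2  2  3  3  3  3  3  3
(- denotes ∞ / unreachable)

3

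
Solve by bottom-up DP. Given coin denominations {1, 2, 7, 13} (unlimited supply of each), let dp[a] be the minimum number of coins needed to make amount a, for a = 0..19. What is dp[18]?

4

 a  0  1  2  3  4  5  6  7  8  9 10 11 12 13 14 15 16 17 18 19
dp  0  1  1  2  2  3  3  1  2  2  3  3  4  1  2  2  3  3  4  4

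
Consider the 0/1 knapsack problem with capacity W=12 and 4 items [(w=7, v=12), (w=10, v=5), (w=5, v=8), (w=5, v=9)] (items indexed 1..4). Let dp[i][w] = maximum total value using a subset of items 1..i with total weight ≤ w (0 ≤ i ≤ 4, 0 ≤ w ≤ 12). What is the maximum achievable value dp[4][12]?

i\w   0   1   2   3   4   5   6   7   8   9  10  11  12
  0   0   0   0   0   0   0   0   0   0   0   0   0   0
  1   0   0   0   0   0   0   0  12  12  12  12  12  12
  2   0   0   0   0   0   0   0  12  12  12  12  12  12
  3   0   0   0   0   0   8   8  12  12  12  12  12  20
  4   0   0   0   0   0   9   9  12  12  12  17  17  21

21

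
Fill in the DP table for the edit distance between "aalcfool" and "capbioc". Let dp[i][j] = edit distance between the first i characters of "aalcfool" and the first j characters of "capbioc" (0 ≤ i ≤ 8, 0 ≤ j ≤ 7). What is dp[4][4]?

3

   ''  c  a  p  b  i  o  c
''  0  1  2  3  4  5  6  7
 a  1  1  1  2  3  4  5  6
 a  2  2  1  2  3  4  5  6
 l  3  3  2  2  3  4  5  6
 c  4  3  3  3  3  4  5  5
 f  5  4  4  4  4  4  5  6
 o  6  5  5  5  5  5  4  5
 o  7  6  6  6  6  6  5  5
 l  8  7  7  7  7  7  6  6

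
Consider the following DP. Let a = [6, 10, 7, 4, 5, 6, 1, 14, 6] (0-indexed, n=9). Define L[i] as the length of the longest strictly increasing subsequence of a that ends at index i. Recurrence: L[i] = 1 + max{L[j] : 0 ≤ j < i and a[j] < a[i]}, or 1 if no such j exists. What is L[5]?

   i    0    1    2    3    4    5    6    7    8
a[i]    6   10    7    4    5    6    1   14    6
L[i]    1    2    2    1    2    3    1    4    3

3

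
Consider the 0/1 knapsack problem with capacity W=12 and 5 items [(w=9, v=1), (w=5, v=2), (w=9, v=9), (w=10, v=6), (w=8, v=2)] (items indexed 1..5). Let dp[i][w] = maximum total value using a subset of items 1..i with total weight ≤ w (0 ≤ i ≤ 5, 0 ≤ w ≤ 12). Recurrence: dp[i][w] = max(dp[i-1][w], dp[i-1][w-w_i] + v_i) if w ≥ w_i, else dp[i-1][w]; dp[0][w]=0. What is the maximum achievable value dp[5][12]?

i\w   0   1   2   3   4   5   6   7   8   9  10  11  12
  0   0   0   0   0   0   0   0   0   0   0   0   0   0
  1   0   0   0   0   0   0   0   0   0   1   1   1   1
  2   0   0   0   0   0   2   2   2   2   2   2   2   2
  3   0   0   0   0   0   2   2   2   2   9   9   9   9
  4   0   0   0   0   0   2   2   2   2   9   9   9   9
  5   0   0   0   0   0   2   2   2   2   9   9   9   9

9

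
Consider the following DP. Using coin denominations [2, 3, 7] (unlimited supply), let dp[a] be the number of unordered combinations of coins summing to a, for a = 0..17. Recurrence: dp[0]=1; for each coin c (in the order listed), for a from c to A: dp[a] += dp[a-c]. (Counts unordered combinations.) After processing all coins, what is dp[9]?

after  coin     0     1     2     3     4     5     6     7     8     9    10    11    12    13    14    15    16    17
          2     1     0     1     0     1     0     1     0     1     0     1     0     1     0     1     0     1     0
          3     1     0     1     1     1     1     2     1     2     2     2     2     3     2     3     3     3     3
          7     1     0     1     1     1     1     2     2     2     3     3     3     4     4     5     5     6     6

3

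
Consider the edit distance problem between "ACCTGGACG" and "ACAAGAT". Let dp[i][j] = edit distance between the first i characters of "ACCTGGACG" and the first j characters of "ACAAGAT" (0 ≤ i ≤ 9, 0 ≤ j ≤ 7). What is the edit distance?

   ''  A  C  A  A  G  A  T
''  0  1  2  3  4  5  6  7
 A  1  0  1  2  3  4  5  6
 C  2  1  0  1  2  3  4  5
 C  3  2  1  1  2  3  4  5
 T  4  3  2  2  2  3  4  4
 G  5  4  3  3  3  2  3  4
 G  6  5  4  4  4  3  3  4
 A  7  6  5  4  4  4  3  4
 C  8  7  6  5  5  5  4  4
 G  9  8  7  6  6  5  5  5

5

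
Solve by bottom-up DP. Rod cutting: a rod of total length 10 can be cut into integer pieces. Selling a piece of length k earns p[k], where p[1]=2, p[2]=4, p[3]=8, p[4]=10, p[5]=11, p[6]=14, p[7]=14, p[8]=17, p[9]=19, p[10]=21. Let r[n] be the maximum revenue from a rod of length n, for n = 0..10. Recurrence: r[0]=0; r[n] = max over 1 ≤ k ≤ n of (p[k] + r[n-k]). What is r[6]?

   n    0    1    2    3    4    5    6    7    8    9   10
r[n]    0    2    4    8   10   12   16   18   20   24   26

16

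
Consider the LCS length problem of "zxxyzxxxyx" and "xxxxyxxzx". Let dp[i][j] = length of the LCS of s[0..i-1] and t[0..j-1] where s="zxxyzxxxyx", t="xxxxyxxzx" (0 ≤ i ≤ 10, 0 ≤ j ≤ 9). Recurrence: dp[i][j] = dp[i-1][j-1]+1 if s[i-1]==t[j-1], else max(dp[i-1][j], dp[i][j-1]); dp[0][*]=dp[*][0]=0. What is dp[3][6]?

   ''  x  x  x  x  y  x  x  z  x
''  0  0  0  0  0  0  0  0  0  0
 z  0  0  0  0  0  0  0  0  1  1
 x  0  1  1  1  1  1  1  1  1  2
 x  0  1  2  2  2  2  2  2  2  2
 y  0  1  2  2  2  3  3  3  3  3
 z  0  1  2  2  2  3  3  3  4  4
 x  0  1  2  3  3  3  4  4  4  5
 x  0  1  2  3  4  4  4  5  5  5
 x  0  1  2  3  4  4  5  5  5  6
 y  0  1  2  3  4  5  5  5  5  6
 x  0  1  2  3  4  5  6  6  6  6

2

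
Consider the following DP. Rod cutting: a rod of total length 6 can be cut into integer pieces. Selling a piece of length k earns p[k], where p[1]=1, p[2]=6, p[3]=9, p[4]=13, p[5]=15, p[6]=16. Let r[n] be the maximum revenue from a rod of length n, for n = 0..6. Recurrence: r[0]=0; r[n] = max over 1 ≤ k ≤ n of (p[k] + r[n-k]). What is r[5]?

15

   n    0    1    2    3    4    5    6
r[n]    0    1    6    9   13   15   19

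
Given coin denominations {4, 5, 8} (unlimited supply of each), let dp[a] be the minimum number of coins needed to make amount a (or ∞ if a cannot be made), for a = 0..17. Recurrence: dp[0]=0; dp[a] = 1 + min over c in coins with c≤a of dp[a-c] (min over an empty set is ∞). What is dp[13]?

2

 a  0  1  2  3  4  5  6  7  8  9 10 11 12 13 14 15 16 17
dp  0  -  -  -  1  1  -  -  1  2  2  -  2  2  3  3  2  3
(- denotes ∞ / unreachable)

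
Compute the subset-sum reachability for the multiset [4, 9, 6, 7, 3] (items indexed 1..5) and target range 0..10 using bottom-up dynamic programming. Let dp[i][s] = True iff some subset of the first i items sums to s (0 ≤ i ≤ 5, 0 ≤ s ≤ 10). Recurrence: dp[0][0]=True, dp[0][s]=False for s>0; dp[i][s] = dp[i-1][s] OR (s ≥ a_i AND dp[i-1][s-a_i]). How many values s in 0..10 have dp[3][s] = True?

i\s   0   1   2   3   4   5   6   7   8   9  10
  0   T   F   F   F   F   F   F   F   F   F   F
  1   T   F   F   F   T   F   F   F   F   F   F
  2   T   F   F   F   T   F   F   F   F   T   F
  3   T   F   F   F   T   F   T   F   F   T   T
  4   T   F   F   F   T   F   T   T   F   T   T
  5   T   F   F   T   T   F   T   T   F   T   T

5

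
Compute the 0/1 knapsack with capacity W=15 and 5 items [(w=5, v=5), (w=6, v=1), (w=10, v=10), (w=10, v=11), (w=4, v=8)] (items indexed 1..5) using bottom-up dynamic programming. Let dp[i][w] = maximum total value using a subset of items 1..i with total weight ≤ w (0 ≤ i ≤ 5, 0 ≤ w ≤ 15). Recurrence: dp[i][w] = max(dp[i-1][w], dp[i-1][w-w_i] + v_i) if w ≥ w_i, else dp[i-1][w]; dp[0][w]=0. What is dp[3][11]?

i\w   0   1   2   3   4   5   6   7   8   9  10  11  12  13  14  15
  0   0   0   0   0   0   0   0   0   0   0   0   0   0   0   0   0
  1   0   0   0   0   0   5   5   5   5   5   5   5   5   5   5   5
  2   0   0   0   0   0   5   5   5   5   5   5   6   6   6   6   6
  3   0   0   0   0   0   5   5   5   5   5  10  10  10  10  10  15
  4   0   0   0   0   0   5   5   5   5   5  11  11  11  11  11  16
  5   0   0   0   0   8   8   8   8   8  13  13  13  13  13  19  19

10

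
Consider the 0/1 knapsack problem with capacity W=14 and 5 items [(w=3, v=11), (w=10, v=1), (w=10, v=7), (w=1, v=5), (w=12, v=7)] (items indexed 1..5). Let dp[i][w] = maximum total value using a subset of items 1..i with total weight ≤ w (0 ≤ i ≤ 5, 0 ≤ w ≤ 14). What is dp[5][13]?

18

i\w   0   1   2   3   4   5   6   7   8   9  10  11  12  13  14
  0   0   0   0   0   0   0   0   0   0   0   0   0   0   0   0
  1   0   0   0  11  11  11  11  11  11  11  11  11  11  11  11
  2   0   0   0  11  11  11  11  11  11  11  11  11  11  12  12
  3   0   0   0  11  11  11  11  11  11  11  11  11  11  18  18
  4   0   5   5  11  16  16  16  16  16  16  16  16  16  18  23
  5   0   5   5  11  16  16  16  16  16  16  16  16  16  18  23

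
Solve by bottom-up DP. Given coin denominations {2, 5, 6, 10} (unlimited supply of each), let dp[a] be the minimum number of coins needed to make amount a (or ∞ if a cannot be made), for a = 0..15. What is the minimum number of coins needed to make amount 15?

 a  0  1  2  3  4  5  6  7  8  9 10 11 12 13 14 15
dp  0  -  1  -  2  1  1  2  2  3  1  2  2  3  3  2
(- denotes ∞ / unreachable)

2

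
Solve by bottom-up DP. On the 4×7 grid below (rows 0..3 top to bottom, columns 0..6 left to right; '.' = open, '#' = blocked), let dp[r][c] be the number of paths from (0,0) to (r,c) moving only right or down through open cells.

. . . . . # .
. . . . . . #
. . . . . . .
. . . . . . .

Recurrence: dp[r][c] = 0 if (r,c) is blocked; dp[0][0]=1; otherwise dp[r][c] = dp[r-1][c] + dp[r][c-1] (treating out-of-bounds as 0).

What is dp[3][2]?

r\c   0   1   2   3   4   5   6
  0   1   1   1   1   1   0   0
  1   1   2   3   4   5   5   0
  2   1   3   6  10  15  20  20
  3   1   4  10  20  35  55  75

10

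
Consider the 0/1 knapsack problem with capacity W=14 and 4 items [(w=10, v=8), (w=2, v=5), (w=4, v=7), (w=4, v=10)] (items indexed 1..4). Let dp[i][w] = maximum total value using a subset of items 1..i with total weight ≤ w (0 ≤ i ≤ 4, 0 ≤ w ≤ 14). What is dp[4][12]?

22

i\w   0   1   2   3   4   5   6   7   8   9  10  11  12  13  14
  0   0   0   0   0   0   0   0   0   0   0   0   0   0   0   0
  1   0   0   0   0   0   0   0   0   0   0   8   8   8   8   8
  2   0   0   5   5   5   5   5   5   5   5   8   8  13  13  13
  3   0   0   5   5   7   7  12  12  12  12  12  12  13  13  15
  4   0   0   5   5  10  10  15  15  17  17  22  22  22  22  22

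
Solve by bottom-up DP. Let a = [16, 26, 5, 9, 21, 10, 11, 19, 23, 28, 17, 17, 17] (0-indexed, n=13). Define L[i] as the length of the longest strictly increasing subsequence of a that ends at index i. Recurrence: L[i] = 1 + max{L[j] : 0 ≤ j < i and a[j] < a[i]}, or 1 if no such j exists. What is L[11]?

   i    0    1    2    3    4    5    6    7    8    9   10   11   12
a[i]   16   26    5    9   21   10   11   19   23   28   17   17   17
L[i]    1    2    1    2    3    3    4    5    6    7    5    5    5

5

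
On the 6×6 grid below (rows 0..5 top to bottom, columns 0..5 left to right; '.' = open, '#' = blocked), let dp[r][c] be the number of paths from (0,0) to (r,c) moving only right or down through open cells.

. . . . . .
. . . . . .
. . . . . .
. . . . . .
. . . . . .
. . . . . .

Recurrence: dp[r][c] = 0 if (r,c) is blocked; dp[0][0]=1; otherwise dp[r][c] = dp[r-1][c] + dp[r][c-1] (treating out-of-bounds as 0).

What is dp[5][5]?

r\c   0   1   2   3   4   5
  0   1   1   1   1   1   1
  1   1   2   3   4   5   6
  2   1   3   6  10  15  21
  3   1   4  10  20  35  56
  4   1   5  15  35  70 126
  5   1   6  21  56 126 252

252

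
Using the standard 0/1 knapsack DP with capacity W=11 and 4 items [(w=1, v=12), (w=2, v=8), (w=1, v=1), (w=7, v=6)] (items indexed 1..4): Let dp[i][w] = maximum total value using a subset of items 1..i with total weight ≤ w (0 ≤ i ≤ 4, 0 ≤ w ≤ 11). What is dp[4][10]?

26

i\w   0   1   2   3   4   5   6   7   8   9  10  11
  0   0   0   0   0   0   0   0   0   0   0   0   0
  1   0  12  12  12  12  12  12  12  12  12  12  12
  2   0  12  12  20  20  20  20  20  20  20  20  20
  3   0  12  13  20  21  21  21  21  21  21  21  21
  4   0  12  13  20  21  21  21  21  21  21  26  27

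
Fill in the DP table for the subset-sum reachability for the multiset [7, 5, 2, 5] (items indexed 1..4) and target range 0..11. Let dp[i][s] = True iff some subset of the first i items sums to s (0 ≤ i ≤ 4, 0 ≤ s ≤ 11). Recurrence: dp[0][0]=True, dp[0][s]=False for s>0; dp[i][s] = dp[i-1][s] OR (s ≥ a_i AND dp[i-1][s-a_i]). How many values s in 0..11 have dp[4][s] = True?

i\s   0   1   2   3   4   5   6   7   8   9  10  11
  0   T   F   F   F   F   F   F   F   F   F   F   F
  1   T   F   F   F   F   F   F   T   F   F   F   F
  2   T   F   F   F   F   T   F   T   F   F   F   F
  3   T   F   T   F   F   T   F   T   F   T   F   F
  4   T   F   T   F   F   T   F   T   F   T   T   F

6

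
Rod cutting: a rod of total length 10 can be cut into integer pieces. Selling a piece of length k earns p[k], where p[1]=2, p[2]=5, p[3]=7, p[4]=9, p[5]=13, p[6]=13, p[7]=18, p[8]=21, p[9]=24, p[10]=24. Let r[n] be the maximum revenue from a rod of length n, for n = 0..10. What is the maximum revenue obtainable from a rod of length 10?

26

   n    0    1    2    3    4    5    6    7    8    9   10
r[n]    0    2    5    7   10   13   15   18   21   24   26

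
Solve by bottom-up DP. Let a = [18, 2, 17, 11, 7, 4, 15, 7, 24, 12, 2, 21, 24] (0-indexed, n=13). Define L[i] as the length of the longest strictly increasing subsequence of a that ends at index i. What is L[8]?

   i    0    1    2    3    4    5    6    7    8    9   10   11   12
a[i]   18    2   17   11    7    4   15    7   24   12    2   21   24
L[i]    1    1    2    2    2    2    3    3    4    4    1    5    6

4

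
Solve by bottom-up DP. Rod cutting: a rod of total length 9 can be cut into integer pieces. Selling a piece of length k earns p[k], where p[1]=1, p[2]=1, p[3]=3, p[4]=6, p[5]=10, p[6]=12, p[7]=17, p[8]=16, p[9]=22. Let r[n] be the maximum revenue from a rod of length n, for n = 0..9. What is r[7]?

   n    0    1    2    3    4    5    6    7    8    9
r[n]    0    1    2    3    6   10   12   17   18   22

17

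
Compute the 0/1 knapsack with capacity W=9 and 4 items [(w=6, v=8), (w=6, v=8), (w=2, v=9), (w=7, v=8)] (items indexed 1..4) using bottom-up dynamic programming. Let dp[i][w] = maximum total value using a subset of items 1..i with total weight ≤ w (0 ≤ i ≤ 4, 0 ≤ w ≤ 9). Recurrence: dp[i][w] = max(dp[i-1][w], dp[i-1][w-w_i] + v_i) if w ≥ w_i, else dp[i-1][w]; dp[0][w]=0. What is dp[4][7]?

9

i\w   0   1   2   3   4   5   6   7   8   9
  0   0   0   0   0   0   0   0   0   0   0
  1   0   0   0   0   0   0   8   8   8   8
  2   0   0   0   0   0   0   8   8   8   8
  3   0   0   9   9   9   9   9   9  17  17
  4   0   0   9   9   9   9   9   9  17  17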